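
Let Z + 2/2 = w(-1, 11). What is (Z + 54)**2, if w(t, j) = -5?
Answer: 2304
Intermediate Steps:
Z = -6 (Z = -1 - 5 = -6)
(Z + 54)**2 = (-6 + 54)**2 = 48**2 = 2304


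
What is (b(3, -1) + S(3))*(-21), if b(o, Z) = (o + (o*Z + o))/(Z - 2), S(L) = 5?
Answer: -84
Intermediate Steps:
b(o, Z) = (2*o + Z*o)/(-2 + Z) (b(o, Z) = (o + (Z*o + o))/(-2 + Z) = (o + (o + Z*o))/(-2 + Z) = (2*o + Z*o)/(-2 + Z))
(b(3, -1) + S(3))*(-21) = (3*(2 - 1)/(-2 - 1) + 5)*(-21) = (3*1/(-3) + 5)*(-21) = (3*(-1/3)*1 + 5)*(-21) = (-1 + 5)*(-21) = 4*(-21) = -84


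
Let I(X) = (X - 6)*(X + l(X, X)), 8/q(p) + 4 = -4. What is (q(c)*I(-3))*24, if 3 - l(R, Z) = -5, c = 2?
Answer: 1080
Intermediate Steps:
l(R, Z) = 8 (l(R, Z) = 3 - 1*(-5) = 3 + 5 = 8)
q(p) = -1 (q(p) = 8/(-4 - 4) = 8/(-8) = 8*(-⅛) = -1)
I(X) = (-6 + X)*(8 + X) (I(X) = (X - 6)*(X + 8) = (-6 + X)*(8 + X))
(q(c)*I(-3))*24 = -(-48 + (-3)² + 2*(-3))*24 = -(-48 + 9 - 6)*24 = -1*(-45)*24 = 45*24 = 1080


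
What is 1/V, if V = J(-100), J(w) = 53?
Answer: 1/53 ≈ 0.018868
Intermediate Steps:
V = 53
1/V = 1/53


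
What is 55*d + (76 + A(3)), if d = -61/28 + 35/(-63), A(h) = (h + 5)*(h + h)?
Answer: -6647/252 ≈ -26.377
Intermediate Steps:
A(h) = 2*h*(5 + h) (A(h) = (5 + h)*(2*h) = 2*h*(5 + h))
d = -689/252 (d = -61*1/28 + 35*(-1/63) = -61/28 - 5/9 = -689/252 ≈ -2.7341)
55*d + (76 + A(3)) = 55*(-689/252) + (76 + 2*3*(5 + 3)) = -37895/252 + (76 + 2*3*8) = -37895/252 + (76 + 48) = -37895/252 + 124 = -6647/252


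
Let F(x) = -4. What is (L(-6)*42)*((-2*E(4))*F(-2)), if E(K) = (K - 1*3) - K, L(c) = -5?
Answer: 5040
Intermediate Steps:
E(K) = -3 (E(K) = (K - 3) - K = (-3 + K) - K = -3)
(L(-6)*42)*((-2*E(4))*F(-2)) = (-5*42)*(-2*(-3)*(-4)) = -1260*(-4) = -210*(-24) = 5040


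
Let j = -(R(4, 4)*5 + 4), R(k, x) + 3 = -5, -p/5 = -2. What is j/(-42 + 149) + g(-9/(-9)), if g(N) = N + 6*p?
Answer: 6563/107 ≈ 61.336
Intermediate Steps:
p = 10 (p = -5*(-2) = 10)
R(k, x) = -8 (R(k, x) = -3 - 5 = -8)
g(N) = 60 + N (g(N) = N + 6*10 = N + 60 = 60 + N)
j = 36 (j = -(-8*5 + 4) = -(-40 + 4) = -1*(-36) = 36)
j/(-42 + 149) + g(-9/(-9)) = 36/(-42 + 149) + (60 - 9/(-9)) = 36/107 + (60 - 9*(-⅑)) = 36*(1/107) + (60 + 1) = 36/107 + 61 = 6563/107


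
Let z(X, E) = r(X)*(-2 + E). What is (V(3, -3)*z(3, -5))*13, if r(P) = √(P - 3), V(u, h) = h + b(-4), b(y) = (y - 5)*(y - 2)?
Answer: 0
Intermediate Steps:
b(y) = (-5 + y)*(-2 + y)
V(u, h) = 54 + h (V(u, h) = h + (10 + (-4)² - 7*(-4)) = h + (10 + 16 + 28) = h + 54 = 54 + h)
r(P) = √(-3 + P)
z(X, E) = √(-3 + X)*(-2 + E)
(V(3, -3)*z(3, -5))*13 = ((54 - 3)*(√(-3 + 3)*(-2 - 5)))*13 = (51*(√0*(-7)))*13 = (51*(0*(-7)))*13 = (51*0)*13 = 0*13 = 0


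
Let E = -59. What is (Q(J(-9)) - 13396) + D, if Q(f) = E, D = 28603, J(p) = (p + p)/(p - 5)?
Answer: 15148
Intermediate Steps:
J(p) = 2*p/(-5 + p) (J(p) = (2*p)/(-5 + p) = 2*p/(-5 + p))
Q(f) = -59
(Q(J(-9)) - 13396) + D = (-59 - 13396) + 28603 = -13455 + 28603 = 15148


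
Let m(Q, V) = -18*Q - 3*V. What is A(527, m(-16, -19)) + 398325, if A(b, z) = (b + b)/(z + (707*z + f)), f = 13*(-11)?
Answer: 97237905079/244117 ≈ 3.9833e+5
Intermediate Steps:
f = -143
A(b, z) = 2*b/(-143 + 708*z) (A(b, z) = (b + b)/(z + (707*z - 143)) = (2*b)/(z + (-143 + 707*z)) = (2*b)/(-143 + 708*z) = 2*b/(-143 + 708*z))
A(527, m(-16, -19)) + 398325 = 2*527/(-143 + 708*(-18*(-16) - 3*(-19))) + 398325 = 2*527/(-143 + 708*(288 + 57)) + 398325 = 2*527/(-143 + 708*345) + 398325 = 2*527/(-143 + 244260) + 398325 = 2*527/244117 + 398325 = 2*527*(1/244117) + 398325 = 1054/244117 + 398325 = 97237905079/244117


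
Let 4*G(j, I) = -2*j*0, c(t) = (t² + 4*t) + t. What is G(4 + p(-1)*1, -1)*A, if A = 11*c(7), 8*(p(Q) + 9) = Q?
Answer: 0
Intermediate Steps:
p(Q) = -9 + Q/8
c(t) = t² + 5*t
G(j, I) = 0 (G(j, I) = (-2*j*0)/4 = (¼)*0 = 0)
A = 924 (A = 11*(7*(5 + 7)) = 11*(7*12) = 11*84 = 924)
G(4 + p(-1)*1, -1)*A = 0*924 = 0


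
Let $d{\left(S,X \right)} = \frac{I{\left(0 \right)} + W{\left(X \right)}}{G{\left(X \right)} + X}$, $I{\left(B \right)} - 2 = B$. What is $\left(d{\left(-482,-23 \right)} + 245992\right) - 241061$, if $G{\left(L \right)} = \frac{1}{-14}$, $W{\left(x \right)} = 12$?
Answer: $\frac{1592517}{323} \approx 4930.4$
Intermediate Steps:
$I{\left(B \right)} = 2 + B$
$G{\left(L \right)} = - \frac{1}{14}$
$d{\left(S,X \right)} = \frac{14}{- \frac{1}{14} + X}$ ($d{\left(S,X \right)} = \frac{\left(2 + 0\right) + 12}{- \frac{1}{14} + X} = \frac{2 + 12}{- \frac{1}{14} + X} = \frac{14}{- \frac{1}{14} + X}$)
$\left(d{\left(-482,-23 \right)} + 245992\right) - 241061 = \left(\frac{196}{-1 + 14 \left(-23\right)} + 245992\right) - 241061 = \left(\frac{196}{-1 - 322} + 245992\right) - 241061 = \left(\frac{196}{-323} + 245992\right) - 241061 = \left(196 \left(- \frac{1}{323}\right) + 245992\right) - 241061 = \left(- \frac{196}{323} + 245992\right) - 241061 = \frac{79455220}{323} - 241061 = \frac{1592517}{323}$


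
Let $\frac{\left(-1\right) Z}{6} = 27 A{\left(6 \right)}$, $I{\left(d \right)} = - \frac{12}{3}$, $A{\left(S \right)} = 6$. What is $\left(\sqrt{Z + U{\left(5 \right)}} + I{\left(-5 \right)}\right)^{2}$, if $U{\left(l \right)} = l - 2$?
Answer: $\left(4 - i \sqrt{969}\right)^{2} \approx -953.0 - 249.03 i$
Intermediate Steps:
$U{\left(l \right)} = -2 + l$
$I{\left(d \right)} = -4$ ($I{\left(d \right)} = \left(-12\right) \frac{1}{3} = -4$)
$Z = -972$ ($Z = - 6 \cdot 27 \cdot 6 = \left(-6\right) 162 = -972$)
$\left(\sqrt{Z + U{\left(5 \right)}} + I{\left(-5 \right)}\right)^{2} = \left(\sqrt{-972 + \left(-2 + 5\right)} - 4\right)^{2} = \left(\sqrt{-972 + 3} - 4\right)^{2} = \left(\sqrt{-969} - 4\right)^{2} = \left(i \sqrt{969} - 4\right)^{2} = \left(-4 + i \sqrt{969}\right)^{2}$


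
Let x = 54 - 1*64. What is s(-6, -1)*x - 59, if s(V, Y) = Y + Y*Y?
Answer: -59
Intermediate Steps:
x = -10 (x = 54 - 64 = -10)
s(V, Y) = Y + Y²
s(-6, -1)*x - 59 = -(1 - 1)*(-10) - 59 = -1*0*(-10) - 59 = 0*(-10) - 59 = 0 - 59 = -59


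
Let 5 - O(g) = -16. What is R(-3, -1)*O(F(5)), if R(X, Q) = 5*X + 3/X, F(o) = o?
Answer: -336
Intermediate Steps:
O(g) = 21 (O(g) = 5 - 1*(-16) = 5 + 16 = 21)
R(X, Q) = 3/X + 5*X
R(-3, -1)*O(F(5)) = (3/(-3) + 5*(-3))*21 = (3*(-1/3) - 15)*21 = (-1 - 15)*21 = -16*21 = -336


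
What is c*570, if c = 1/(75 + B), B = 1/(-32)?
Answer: 18240/2399 ≈ 7.6032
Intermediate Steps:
B = -1/32 ≈ -0.031250
c = 32/2399 (c = 1/(75 - 1/32) = 1/(2399/32) = 32/2399 ≈ 0.013339)
c*570 = (32/2399)*570 = 18240/2399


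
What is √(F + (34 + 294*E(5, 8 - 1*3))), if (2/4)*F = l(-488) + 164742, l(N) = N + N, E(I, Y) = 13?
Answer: 2*√82847 ≈ 575.66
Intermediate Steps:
l(N) = 2*N
F = 327532 (F = 2*(2*(-488) + 164742) = 2*(-976 + 164742) = 2*163766 = 327532)
√(F + (34 + 294*E(5, 8 - 1*3))) = √(327532 + (34 + 294*13)) = √(327532 + (34 + 3822)) = √(327532 + 3856) = √331388 = 2*√82847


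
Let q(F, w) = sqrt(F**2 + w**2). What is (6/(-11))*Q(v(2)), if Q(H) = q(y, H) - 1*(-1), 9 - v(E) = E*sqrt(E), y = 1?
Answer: -6/11 - 18*sqrt(10 - 4*sqrt(2))/11 ≈ -3.9557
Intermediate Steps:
v(E) = 9 - E**(3/2) (v(E) = 9 - E*sqrt(E) = 9 - E**(3/2))
Q(H) = 1 + sqrt(1 + H**2) (Q(H) = sqrt(1**2 + H**2) - 1*(-1) = sqrt(1 + H**2) + 1 = 1 + sqrt(1 + H**2))
(6/(-11))*Q(v(2)) = (6/(-11))*(1 + sqrt(1 + (9 - 2**(3/2))**2)) = (6*(-1/11))*(1 + sqrt(1 + (9 - 2*sqrt(2))**2)) = -6*(1 + sqrt(1 + (9 - 2*sqrt(2))**2))/11 = -6/11 - 6*sqrt(1 + (9 - 2*sqrt(2))**2)/11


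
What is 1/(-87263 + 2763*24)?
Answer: -1/20951 ≈ -4.7730e-5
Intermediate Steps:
1/(-87263 + 2763*24) = 1/(-87263 + 66312) = 1/(-20951) = -1/20951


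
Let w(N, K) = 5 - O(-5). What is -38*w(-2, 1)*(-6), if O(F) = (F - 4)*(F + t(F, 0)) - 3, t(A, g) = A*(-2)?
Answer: 12084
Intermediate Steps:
t(A, g) = -2*A
O(F) = -3 - F*(-4 + F) (O(F) = (F - 4)*(F - 2*F) - 3 = (-4 + F)*(-F) - 3 = -F*(-4 + F) - 3 = -3 - F*(-4 + F))
w(N, K) = 53 (w(N, K) = 5 - (-3 - 1*(-5)² + 4*(-5)) = 5 - (-3 - 1*25 - 20) = 5 - (-3 - 25 - 20) = 5 - 1*(-48) = 5 + 48 = 53)
-38*w(-2, 1)*(-6) = -38*53*(-6) = -2014*(-6) = 12084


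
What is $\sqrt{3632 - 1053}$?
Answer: $\sqrt{2579} \approx 50.784$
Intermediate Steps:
$\sqrt{3632 - 1053} = \sqrt{2579}$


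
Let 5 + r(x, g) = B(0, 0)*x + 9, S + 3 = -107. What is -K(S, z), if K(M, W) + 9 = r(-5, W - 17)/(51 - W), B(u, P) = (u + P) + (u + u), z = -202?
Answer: 2273/253 ≈ 8.9842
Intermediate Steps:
S = -110 (S = -3 - 107 = -110)
B(u, P) = P + 3*u (B(u, P) = (P + u) + 2*u = P + 3*u)
r(x, g) = 4 (r(x, g) = -5 + ((0 + 3*0)*x + 9) = -5 + ((0 + 0)*x + 9) = -5 + (0*x + 9) = -5 + (0 + 9) = -5 + 9 = 4)
K(M, W) = -9 + 4/(51 - W)
-K(S, z) = -(455 - 9*(-202))/(-51 - 202) = -(455 + 1818)/(-253) = -(-1)*2273/253 = -1*(-2273/253) = 2273/253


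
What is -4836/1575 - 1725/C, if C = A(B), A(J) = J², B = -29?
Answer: -2261317/441525 ≈ -5.1216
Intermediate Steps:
C = 841 (C = (-29)² = 841)
-4836/1575 - 1725/C = -4836/1575 - 1725/841 = -4836*1/1575 - 1725*1/841 = -1612/525 - 1725/841 = -2261317/441525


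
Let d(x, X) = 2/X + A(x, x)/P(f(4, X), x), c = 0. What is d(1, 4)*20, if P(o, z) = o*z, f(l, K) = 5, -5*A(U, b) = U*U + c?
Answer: 46/5 ≈ 9.2000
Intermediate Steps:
A(U, b) = -U²/5 (A(U, b) = -(U*U + 0)/5 = -(U² + 0)/5 = -U²/5)
d(x, X) = 2/X - x/25 (d(x, X) = 2/X + (-x²/5)/((5*x)) = 2/X + (-x²/5)*(1/(5*x)) = 2/X - x/25)
d(1, 4)*20 = (2/4 - 1/25*1)*20 = (2*(¼) - 1/25)*20 = (½ - 1/25)*20 = (23/50)*20 = 46/5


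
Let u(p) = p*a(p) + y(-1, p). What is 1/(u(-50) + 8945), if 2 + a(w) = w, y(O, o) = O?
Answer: 1/11544 ≈ 8.6625e-5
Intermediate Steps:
a(w) = -2 + w
u(p) = -1 + p*(-2 + p) (u(p) = p*(-2 + p) - 1 = -1 + p*(-2 + p))
1/(u(-50) + 8945) = 1/((-1 - 50*(-2 - 50)) + 8945) = 1/((-1 - 50*(-52)) + 8945) = 1/((-1 + 2600) + 8945) = 1/(2599 + 8945) = 1/11544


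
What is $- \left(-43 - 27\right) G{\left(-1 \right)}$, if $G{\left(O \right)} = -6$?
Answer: $-420$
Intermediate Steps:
$- \left(-43 - 27\right) G{\left(-1 \right)} = - \left(-43 - 27\right) \left(-6\right) = - \left(-70\right) \left(-6\right) = \left(-1\right) 420 = -420$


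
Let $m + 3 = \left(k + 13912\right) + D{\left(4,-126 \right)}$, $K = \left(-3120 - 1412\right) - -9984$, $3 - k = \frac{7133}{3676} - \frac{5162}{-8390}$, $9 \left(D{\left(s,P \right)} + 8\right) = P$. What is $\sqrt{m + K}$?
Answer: $\frac{\sqrt{1149738133150793545}}{7710410} \approx 139.07$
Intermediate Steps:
$D{\left(s,P \right)} = -8 + \frac{P}{9}$
$k = \frac{6851769}{15420820}$ ($k = 3 - \left(\frac{7133}{3676} - \frac{5162}{-8390}\right) = 3 - \left(7133 \cdot \frac{1}{3676} - - \frac{2581}{4195}\right) = 3 - \left(\frac{7133}{3676} + \frac{2581}{4195}\right) = 3 - \frac{39410691}{15420820} = \frac{6851769}{15420820} \approx 0.44432$)
$K = 5452$ ($K = -4532 + 9984 = 5452$)
$m = \frac{214155779109}{15420820}$ ($m = -3 + \left(\left(\frac{6851769}{15420820} + 13912\right) + \left(-8 + \frac{1}{9} \left(-126\right)\right)\right) = -3 + \left(\frac{214541299609}{15420820} - 22\right) = -3 + \frac{214202041569}{15420820} = \frac{214155779109}{15420820} \approx 13887.0$)
$\sqrt{m + K} = \sqrt{\frac{214155779109}{15420820} + 5452} = \sqrt{\frac{298230089749}{15420820}} = \frac{\sqrt{1149738133150793545}}{7710410}$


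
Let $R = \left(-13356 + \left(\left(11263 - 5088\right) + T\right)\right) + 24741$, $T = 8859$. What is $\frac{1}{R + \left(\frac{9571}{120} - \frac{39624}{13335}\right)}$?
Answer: $\frac{840}{22256461} \approx 3.7742 \cdot 10^{-5}$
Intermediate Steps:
$R = 26419$ ($R = \left(-13356 + \left(\left(11263 - 5088\right) + 8859\right)\right) + 24741 = \left(-13356 + \left(6175 + 8859\right)\right) + 24741 = \left(-13356 + 15034\right) + 24741 = 1678 + 24741 = 26419$)
$\frac{1}{R + \left(\frac{9571}{120} - \frac{39624}{13335}\right)} = \frac{1}{26419 + \left(\frac{9571}{120} - \frac{39624}{13335}\right)} = \frac{1}{26419 + \left(9571 \cdot \frac{1}{120} - \frac{104}{35}\right)} = \frac{1}{26419 + \left(\frac{9571}{120} - \frac{104}{35}\right)} = \frac{1}{26419 + \frac{64501}{840}} = \frac{1}{\frac{22256461}{840}} = \frac{840}{22256461}$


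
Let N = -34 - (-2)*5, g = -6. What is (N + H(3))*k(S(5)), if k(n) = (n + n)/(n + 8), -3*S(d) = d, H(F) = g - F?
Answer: 330/19 ≈ 17.368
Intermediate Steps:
H(F) = -6 - F
S(d) = -d/3
N = -24 (N = -34 - 1*(-10) = -34 + 10 = -24)
k(n) = 2*n/(8 + n) (k(n) = (2*n)/(8 + n) = 2*n/(8 + n))
(N + H(3))*k(S(5)) = (-24 + (-6 - 1*3))*(2*(-1/3*5)/(8 - 1/3*5)) = (-24 + (-6 - 3))*(2*(-5/3)/(8 - 5/3)) = (-24 - 9)*(2*(-5/3)/(19/3)) = -66*(-5)*3/(3*19) = -33*(-10/19) = 330/19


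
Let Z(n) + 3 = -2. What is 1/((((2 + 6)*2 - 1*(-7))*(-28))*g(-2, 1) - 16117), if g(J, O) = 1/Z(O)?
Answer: -5/79941 ≈ -6.2546e-5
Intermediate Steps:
Z(n) = -5 (Z(n) = -3 - 2 = -5)
g(J, O) = -⅕ (g(J, O) = 1/(-5) = -⅕)
1/((((2 + 6)*2 - 1*(-7))*(-28))*g(-2, 1) - 16117) = 1/((((2 + 6)*2 - 1*(-7))*(-28))*(-⅕) - 16117) = 1/(((8*2 + 7)*(-28))*(-⅕) - 16117) = 1/(((16 + 7)*(-28))*(-⅕) - 16117) = 1/((23*(-28))*(-⅕) - 16117) = 1/(-644*(-⅕) - 16117) = 1/(644/5 - 16117) = 1/(-79941/5) = -5/79941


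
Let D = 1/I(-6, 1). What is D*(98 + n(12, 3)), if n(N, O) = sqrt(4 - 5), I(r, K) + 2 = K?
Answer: -98 - I ≈ -98.0 - 1.0*I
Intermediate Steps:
I(r, K) = -2 + K
n(N, O) = I (n(N, O) = sqrt(-1) = I)
D = -1 (D = 1/(-2 + 1) = 1/(-1) = -1)
D*(98 + n(12, 3)) = -(98 + I) = -98 - I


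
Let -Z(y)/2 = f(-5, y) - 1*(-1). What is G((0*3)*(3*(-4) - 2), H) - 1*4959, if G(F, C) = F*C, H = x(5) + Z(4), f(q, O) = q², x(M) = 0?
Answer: -4959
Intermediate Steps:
Z(y) = -52 (Z(y) = -2*((-5)² - 1*(-1)) = -2*(25 + 1) = -2*26 = -52)
H = -52 (H = 0 - 52 = -52)
G(F, C) = C*F
G((0*3)*(3*(-4) - 2), H) - 1*4959 = -52*0*3*(3*(-4) - 2) - 1*4959 = -0*(-12 - 2) - 4959 = -0*(-14) - 4959 = -52*0 - 4959 = 0 - 4959 = -4959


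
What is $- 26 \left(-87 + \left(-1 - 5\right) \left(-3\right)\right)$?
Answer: $1794$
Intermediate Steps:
$- 26 \left(-87 + \left(-1 - 5\right) \left(-3\right)\right) = - 26 \left(-87 - -18\right) = - 26 \left(-87 + 18\right) = \left(-26\right) \left(-69\right) = 1794$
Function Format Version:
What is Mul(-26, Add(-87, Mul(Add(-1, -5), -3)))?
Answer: 1794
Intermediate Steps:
Mul(-26, Add(-87, Mul(Add(-1, -5), -3))) = Mul(-26, Add(-87, Mul(-6, -3))) = Mul(-26, Add(-87, 18)) = Mul(-26, -69) = 1794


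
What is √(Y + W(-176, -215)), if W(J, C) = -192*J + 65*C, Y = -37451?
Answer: I*√17634 ≈ 132.79*I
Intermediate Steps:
√(Y + W(-176, -215)) = √(-37451 + (-192*(-176) + 65*(-215))) = √(-37451 + (33792 - 13975)) = √(-37451 + 19817) = √(-17634) = I*√17634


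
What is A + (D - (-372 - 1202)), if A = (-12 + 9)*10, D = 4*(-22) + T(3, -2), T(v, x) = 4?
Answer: 1460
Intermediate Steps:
D = -84 (D = 4*(-22) + 4 = -88 + 4 = -84)
A = -30 (A = -3*10 = -30)
A + (D - (-372 - 1202)) = -30 + (-84 - (-372 - 1202)) = -30 + (-84 - 1*(-1574)) = -30 + (-84 + 1574) = -30 + 1490 = 1460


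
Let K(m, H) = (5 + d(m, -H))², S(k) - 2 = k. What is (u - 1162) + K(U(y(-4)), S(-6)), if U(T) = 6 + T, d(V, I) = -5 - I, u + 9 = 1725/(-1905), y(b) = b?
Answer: -146800/127 ≈ -1155.9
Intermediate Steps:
S(k) = 2 + k
u = -1258/127 (u = -9 + 1725/(-1905) = -9 + 1725*(-1/1905) = -9 - 115/127 = -1258/127 ≈ -9.9055)
K(m, H) = H² (K(m, H) = (5 + (-5 - (-1)*H))² = (5 + (-5 + H))² = H²)
(u - 1162) + K(U(y(-4)), S(-6)) = (-1258/127 - 1162) + (2 - 6)² = -148832/127 + (-4)² = -148832/127 + 16 = -146800/127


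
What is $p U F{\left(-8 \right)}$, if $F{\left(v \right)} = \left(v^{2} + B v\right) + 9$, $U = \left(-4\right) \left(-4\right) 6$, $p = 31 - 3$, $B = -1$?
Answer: $217728$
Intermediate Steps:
$p = 28$
$U = 96$ ($U = 16 \cdot 6 = 96$)
$F{\left(v \right)} = 9 + v^{2} - v$ ($F{\left(v \right)} = \left(v^{2} - v\right) + 9 = 9 + v^{2} - v$)
$p U F{\left(-8 \right)} = 28 \cdot 96 \left(9 + \left(-8\right)^{2} - -8\right) = 2688 \left(9 + 64 + 8\right) = 2688 \cdot 81 = 217728$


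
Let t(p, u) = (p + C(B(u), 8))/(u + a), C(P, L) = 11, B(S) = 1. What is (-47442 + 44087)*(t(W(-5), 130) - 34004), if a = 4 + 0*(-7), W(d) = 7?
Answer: 7643558945/67 ≈ 1.1408e+8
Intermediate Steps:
a = 4 (a = 4 + 0 = 4)
t(p, u) = (11 + p)/(4 + u) (t(p, u) = (p + 11)/(u + 4) = (11 + p)/(4 + u))
(-47442 + 44087)*(t(W(-5), 130) - 34004) = (-47442 + 44087)*((11 + 7)/(4 + 130) - 34004) = -3355*(18/134 - 34004) = -3355*((1/134)*18 - 34004) = -3355*(9/67 - 34004) = -3355*(-2278259/67) = 7643558945/67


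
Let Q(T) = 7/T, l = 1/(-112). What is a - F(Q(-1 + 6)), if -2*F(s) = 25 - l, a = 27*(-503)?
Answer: -3039343/224 ≈ -13569.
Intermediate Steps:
a = -13581
l = -1/112 ≈ -0.0089286
F(s) = -2801/224 (F(s) = -(25 - 1*(-1/112))/2 = -(25 + 1/112)/2 = -½*2801/112 = -2801/224)
a - F(Q(-1 + 6)) = -13581 - 1*(-2801/224) = -13581 + 2801/224 = -3039343/224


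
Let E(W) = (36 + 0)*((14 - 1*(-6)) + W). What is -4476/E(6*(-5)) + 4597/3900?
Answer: 53087/3900 ≈ 13.612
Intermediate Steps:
E(W) = 720 + 36*W (E(W) = 36*((14 + 6) + W) = 36*(20 + W) = 720 + 36*W)
-4476/E(6*(-5)) + 4597/3900 = -4476/(720 + 36*(6*(-5))) + 4597/3900 = -4476/(720 + 36*(-30)) + 4597*(1/3900) = -4476/(720 - 1080) + 4597/3900 = -4476/(-360) + 4597/3900 = -4476*(-1/360) + 4597/3900 = 373/30 + 4597/3900 = 53087/3900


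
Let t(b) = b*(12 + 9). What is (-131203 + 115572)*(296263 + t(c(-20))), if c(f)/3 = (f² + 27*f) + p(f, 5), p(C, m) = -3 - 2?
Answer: -4488097768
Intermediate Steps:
p(C, m) = -5
c(f) = -15 + 3*f² + 81*f (c(f) = 3*((f² + 27*f) - 5) = 3*(-5 + f² + 27*f) = -15 + 3*f² + 81*f)
t(b) = 21*b (t(b) = b*21 = 21*b)
(-131203 + 115572)*(296263 + t(c(-20))) = (-131203 + 115572)*(296263 + 21*(-15 + 3*(-20)² + 81*(-20))) = -15631*(296263 + 21*(-15 + 3*400 - 1620)) = -15631*(296263 + 21*(-15 + 1200 - 1620)) = -15631*(296263 + 21*(-435)) = -15631*(296263 - 9135) = -15631*287128 = -4488097768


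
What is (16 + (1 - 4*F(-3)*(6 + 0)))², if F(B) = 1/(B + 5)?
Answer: 25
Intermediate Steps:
F(B) = 1/(5 + B)
(16 + (1 - 4*F(-3)*(6 + 0)))² = (16 + (1 - 4*(6 + 0)/(5 - 3)))² = (16 + (1 - 4*6/2))² = (16 + (1 - 2*6))² = (16 + (1 - 4*3))² = (16 + (1 - 12))² = (16 - 11)² = 5² = 25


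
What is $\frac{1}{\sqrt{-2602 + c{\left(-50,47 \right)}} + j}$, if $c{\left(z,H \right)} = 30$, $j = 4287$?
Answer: $\frac{4287}{18380941} - \frac{2 i \sqrt{643}}{18380941} \approx 0.00023323 - 2.7591 \cdot 10^{-6} i$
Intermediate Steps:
$\frac{1}{\sqrt{-2602 + c{\left(-50,47 \right)}} + j} = \frac{1}{\sqrt{-2602 + 30} + 4287} = \frac{1}{\sqrt{-2572} + 4287} = \frac{1}{2 i \sqrt{643} + 4287} = \frac{1}{4287 + 2 i \sqrt{643}}$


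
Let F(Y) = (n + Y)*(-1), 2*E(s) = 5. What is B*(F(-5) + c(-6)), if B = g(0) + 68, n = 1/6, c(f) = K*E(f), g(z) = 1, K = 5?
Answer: 1196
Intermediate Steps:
E(s) = 5/2 (E(s) = (½)*5 = 5/2)
c(f) = 25/2 (c(f) = 5*(5/2) = 25/2)
n = ⅙ ≈ 0.16667
F(Y) = -⅙ - Y (F(Y) = (⅙ + Y)*(-1) = -⅙ - Y)
B = 69 (B = 1 + 68 = 69)
B*(F(-5) + c(-6)) = 69*((-⅙ - 1*(-5)) + 25/2) = 69*((-⅙ + 5) + 25/2) = 69*(29/6 + 25/2) = 69*(52/3) = 1196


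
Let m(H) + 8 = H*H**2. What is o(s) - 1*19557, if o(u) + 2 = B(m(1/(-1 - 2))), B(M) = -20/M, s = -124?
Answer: -4243763/217 ≈ -19557.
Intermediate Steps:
m(H) = -8 + H**3 (m(H) = -8 + H*H**2 = -8 + H**3)
o(u) = 106/217 (o(u) = -2 - 20/(-8 + (1/(-1 - 2))**3) = -2 - 20/(-8 + (1/(-3))**3) = -2 - 20/(-8 + (-1/3)**3) = -2 - 20/(-8 - 1/27) = -2 - 20/(-217/27) = -2 - 20*(-27/217) = -2 + 540/217 = 106/217)
o(s) - 1*19557 = 106/217 - 1*19557 = 106/217 - 19557 = -4243763/217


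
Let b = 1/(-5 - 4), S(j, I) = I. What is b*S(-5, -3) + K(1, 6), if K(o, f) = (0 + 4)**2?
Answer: 49/3 ≈ 16.333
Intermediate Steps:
K(o, f) = 16 (K(o, f) = 4**2 = 16)
b = -1/9 (b = 1/(-9) = -1/9 ≈ -0.11111)
b*S(-5, -3) + K(1, 6) = -1/9*(-3) + 16 = 1/3 + 16 = 49/3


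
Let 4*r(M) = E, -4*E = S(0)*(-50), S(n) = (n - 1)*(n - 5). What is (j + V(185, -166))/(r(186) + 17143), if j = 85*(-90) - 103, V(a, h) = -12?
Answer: -62120/137269 ≈ -0.45254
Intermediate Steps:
S(n) = (-1 + n)*(-5 + n)
j = -7753 (j = -7650 - 103 = -7753)
E = 125/2 (E = -(5 + 0² - 6*0)*(-50)/4 = -(5 + 0 + 0)*(-50)/4 = -5*(-50)/4 = -¼*(-250) = 125/2 ≈ 62.500)
r(M) = 125/8 (r(M) = (¼)*(125/2) = 125/8)
(j + V(185, -166))/(r(186) + 17143) = (-7753 - 12)/(125/8 + 17143) = -7765/137269/8 = -7765*8/137269 = -62120/137269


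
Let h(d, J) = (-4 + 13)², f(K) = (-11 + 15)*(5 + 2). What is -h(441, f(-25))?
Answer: -81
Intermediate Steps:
f(K) = 28 (f(K) = 4*7 = 28)
h(d, J) = 81 (h(d, J) = 9² = 81)
-h(441, f(-25)) = -1*81 = -81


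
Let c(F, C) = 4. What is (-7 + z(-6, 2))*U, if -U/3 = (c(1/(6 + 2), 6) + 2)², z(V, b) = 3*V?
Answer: 2700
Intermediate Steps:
U = -108 (U = -3*(4 + 2)² = -3*6² = -3*36 = -108)
(-7 + z(-6, 2))*U = (-7 + 3*(-6))*(-108) = (-7 - 18)*(-108) = -25*(-108) = 2700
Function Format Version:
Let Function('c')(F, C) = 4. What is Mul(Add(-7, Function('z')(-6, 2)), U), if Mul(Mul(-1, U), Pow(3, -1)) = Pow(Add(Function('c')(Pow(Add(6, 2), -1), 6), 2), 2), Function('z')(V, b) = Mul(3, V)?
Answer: 2700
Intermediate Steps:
U = -108 (U = Mul(-3, Pow(Add(4, 2), 2)) = Mul(-3, Pow(6, 2)) = Mul(-3, 36) = -108)
Mul(Add(-7, Function('z')(-6, 2)), U) = Mul(Add(-7, Mul(3, -6)), -108) = Mul(Add(-7, -18), -108) = Mul(-25, -108) = 2700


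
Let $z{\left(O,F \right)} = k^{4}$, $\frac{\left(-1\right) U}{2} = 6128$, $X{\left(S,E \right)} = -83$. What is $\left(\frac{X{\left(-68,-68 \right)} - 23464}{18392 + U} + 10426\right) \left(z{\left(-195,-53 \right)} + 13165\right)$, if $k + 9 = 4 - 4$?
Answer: $\frac{630742686707}{3068} \approx 2.0559 \cdot 10^{8}$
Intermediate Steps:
$U = -12256$ ($U = \left(-2\right) 6128 = -12256$)
$k = -9$ ($k = -9 + \left(4 - 4\right) = -9 + 0 = -9$)
$z{\left(O,F \right)} = 6561$ ($z{\left(O,F \right)} = \left(-9\right)^{4} = 6561$)
$\left(\frac{X{\left(-68,-68 \right)} - 23464}{18392 + U} + 10426\right) \left(z{\left(-195,-53 \right)} + 13165\right) = \left(\frac{-83 - 23464}{18392 - 12256} + 10426\right) \left(6561 + 13165\right) = \left(- \frac{23547}{6136} + 10426\right) 19726 = \frac{63950389}{6136} \cdot 19726 = \frac{630742686707}{3068}$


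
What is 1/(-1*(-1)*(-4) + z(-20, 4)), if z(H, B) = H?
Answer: -1/24 ≈ -0.041667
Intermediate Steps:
1/(-1*(-1)*(-4) + z(-20, 4)) = 1/(-1*(-1)*(-4) - 20) = 1/(1*(-4) - 20) = 1/(-4 - 20) = 1/(-24) = -1/24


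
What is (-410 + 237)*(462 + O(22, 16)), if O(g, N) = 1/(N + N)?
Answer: -2557805/32 ≈ -79931.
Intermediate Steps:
O(g, N) = 1/(2*N)
(-410 + 237)*(462 + O(22, 16)) = (-410 + 237)*(462 + (½)/16) = -173*(462 + (½)*(1/16)) = -173*(462 + 1/32) = -173*14785/32 = -2557805/32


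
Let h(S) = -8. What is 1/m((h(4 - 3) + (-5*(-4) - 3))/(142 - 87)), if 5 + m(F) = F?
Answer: -55/266 ≈ -0.20677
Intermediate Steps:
m(F) = -5 + F
1/m((h(4 - 3) + (-5*(-4) - 3))/(142 - 87)) = 1/(-5 + (-8 + (-5*(-4) - 3))/(142 - 87)) = 1/(-5 + (-8 + (20 - 3))/55) = 1/(-5 + (-8 + 17)*(1/55)) = 1/(-5 + 9*(1/55)) = 1/(-5 + 9/55) = 1/(-266/55) = -55/266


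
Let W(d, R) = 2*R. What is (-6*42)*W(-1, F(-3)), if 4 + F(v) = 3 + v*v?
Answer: -4032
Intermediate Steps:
F(v) = -1 + v² (F(v) = -4 + (3 + v*v) = -4 + (3 + v²) = -1 + v²)
(-6*42)*W(-1, F(-3)) = (-6*42)*(2*(-1 + (-3)²)) = -504*(-1 + 9) = -504*8 = -252*16 = -4032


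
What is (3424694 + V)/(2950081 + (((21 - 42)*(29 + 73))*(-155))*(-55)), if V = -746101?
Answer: -2678593/15310469 ≈ -0.17495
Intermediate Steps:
(3424694 + V)/(2950081 + (((21 - 42)*(29 + 73))*(-155))*(-55)) = (3424694 - 746101)/(2950081 + (((21 - 42)*(29 + 73))*(-155))*(-55)) = 2678593/(2950081 + (-21*102*(-155))*(-55)) = 2678593/(2950081 - 2142*(-155)*(-55)) = 2678593/(2950081 + 332010*(-55)) = 2678593/(2950081 - 18260550) = 2678593/(-15310469) = 2678593*(-1/15310469) = -2678593/15310469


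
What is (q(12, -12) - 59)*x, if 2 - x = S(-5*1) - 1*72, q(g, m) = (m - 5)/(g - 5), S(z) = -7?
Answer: -34830/7 ≈ -4975.7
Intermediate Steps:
q(g, m) = (-5 + m)/(-5 + g)
x = 81 (x = 2 - (-7 - 1*72) = 2 - (-7 - 72) = 2 - 1*(-79) = 2 + 79 = 81)
(q(12, -12) - 59)*x = ((-5 - 12)/(-5 + 12) - 59)*81 = (-17/7 - 59)*81 = -430/7*81 = -34830/7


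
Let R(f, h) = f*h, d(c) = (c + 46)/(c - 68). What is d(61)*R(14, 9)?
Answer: -1926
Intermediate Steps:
d(c) = (46 + c)/(-68 + c)
d(61)*R(14, 9) = ((46 + 61)/(-68 + 61))*(14*9) = (107/(-7))*126 = -1/7*107*126 = -107/7*126 = -1926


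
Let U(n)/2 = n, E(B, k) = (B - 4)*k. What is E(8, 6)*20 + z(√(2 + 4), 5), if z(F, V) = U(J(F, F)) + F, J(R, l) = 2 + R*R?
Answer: 496 + √6 ≈ 498.45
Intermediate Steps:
E(B, k) = k*(-4 + B) (E(B, k) = (-4 + B)*k = k*(-4 + B))
J(R, l) = 2 + R²
U(n) = 2*n
z(F, V) = 4 + F + 2*F² (z(F, V) = 2*(2 + F²) + F = (4 + 2*F²) + F = 4 + F + 2*F²)
E(8, 6)*20 + z(√(2 + 4), 5) = (6*(-4 + 8))*20 + (4 + √(2 + 4) + 2*(√(2 + 4))²) = (6*4)*20 + (4 + √6 + 2*(√6)²) = 24*20 + (4 + √6 + 2*6) = 480 + (4 + √6 + 12) = 480 + (16 + √6) = 496 + √6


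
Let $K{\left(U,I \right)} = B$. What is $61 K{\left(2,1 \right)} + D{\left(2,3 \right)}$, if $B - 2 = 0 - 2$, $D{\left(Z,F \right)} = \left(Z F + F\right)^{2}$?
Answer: $81$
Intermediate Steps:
$D{\left(Z,F \right)} = \left(F + F Z\right)^{2}$ ($D{\left(Z,F \right)} = \left(F Z + F\right)^{2} = \left(F + F Z\right)^{2}$)
$B = 0$ ($B = 2 + \left(0 - 2\right) = 2 - 2 = 0$)
$K{\left(U,I \right)} = 0$
$61 K{\left(2,1 \right)} + D{\left(2,3 \right)} = 61 \cdot 0 + 3^{2} \left(1 + 2\right)^{2} = 0 + 9 \cdot 3^{2} = 0 + 9 \cdot 9 = 0 + 81 = 81$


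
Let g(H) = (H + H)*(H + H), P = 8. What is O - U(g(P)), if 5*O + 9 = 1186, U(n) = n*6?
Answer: -6503/5 ≈ -1300.6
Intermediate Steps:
g(H) = 4*H² (g(H) = (2*H)*(2*H) = 4*H²)
U(n) = 6*n
O = 1177/5 (O = -9/5 + (⅕)*1186 = -9/5 + 1186/5 = 1177/5 ≈ 235.40)
O - U(g(P)) = 1177/5 - 6*4*8² = 1177/5 - 6*4*64 = 1177/5 - 6*256 = 1177/5 - 1*1536 = 1177/5 - 1536 = -6503/5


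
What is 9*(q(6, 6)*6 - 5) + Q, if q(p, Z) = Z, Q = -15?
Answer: 264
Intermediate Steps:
9*(q(6, 6)*6 - 5) + Q = 9*(6*6 - 5) - 15 = 9*(36 - 5) - 15 = 9*31 - 15 = 279 - 15 = 264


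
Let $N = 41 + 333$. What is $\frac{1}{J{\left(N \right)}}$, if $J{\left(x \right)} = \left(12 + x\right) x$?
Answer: $\frac{1}{144364} \approx 6.9269 \cdot 10^{-6}$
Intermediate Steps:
$N = 374$
$J{\left(x \right)} = x \left(12 + x\right)$
$\frac{1}{J{\left(N \right)}} = \frac{1}{374 \left(12 + 374\right)} = \frac{1}{374 \cdot 386} = \frac{1}{144364}$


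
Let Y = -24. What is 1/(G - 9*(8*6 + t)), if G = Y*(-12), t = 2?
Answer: -1/162 ≈ -0.0061728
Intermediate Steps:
G = 288 (G = -24*(-12) = 288)
1/(G - 9*(8*6 + t)) = 1/(288 - 9*(8*6 + 2)) = 1/(288 - 9*(48 + 2)) = 1/(288 - 9*50) = 1/(288 - 450) = 1/(-162) = -1/162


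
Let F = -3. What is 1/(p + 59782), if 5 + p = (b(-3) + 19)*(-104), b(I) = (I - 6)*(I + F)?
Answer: 1/52185 ≈ 1.9163e-5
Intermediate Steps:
b(I) = (-6 + I)*(-3 + I) (b(I) = (I - 6)*(I - 3) = (-6 + I)*(-3 + I))
p = -7597 (p = -5 + ((18 + (-3)**2 - 9*(-3)) + 19)*(-104) = -5 + ((18 + 9 + 27) + 19)*(-104) = -5 + (54 + 19)*(-104) = -5 + 73*(-104) = -5 - 7592 = -7597)
1/(p + 59782) = 1/(-7597 + 59782) = 1/52185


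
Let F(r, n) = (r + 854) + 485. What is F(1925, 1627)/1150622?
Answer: 1632/575311 ≈ 0.0028367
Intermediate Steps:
F(r, n) = 1339 + r (F(r, n) = (854 + r) + 485 = 1339 + r)
F(1925, 1627)/1150622 = (1339 + 1925)/1150622 = 3264*(1/1150622) = 1632/575311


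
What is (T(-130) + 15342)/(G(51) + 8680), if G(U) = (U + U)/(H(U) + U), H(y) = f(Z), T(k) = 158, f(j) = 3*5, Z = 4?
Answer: 170500/95497 ≈ 1.7854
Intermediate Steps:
f(j) = 15
H(y) = 15
G(U) = 2*U/(15 + U) (G(U) = (U + U)/(15 + U) = (2*U)/(15 + U) = 2*U/(15 + U))
(T(-130) + 15342)/(G(51) + 8680) = (158 + 15342)/(2*51/(15 + 51) + 8680) = 15500/(2*51/66 + 8680) = 15500/(2*51*(1/66) + 8680) = 15500/(17/11 + 8680) = 15500/(95497/11) = 15500*(11/95497) = 170500/95497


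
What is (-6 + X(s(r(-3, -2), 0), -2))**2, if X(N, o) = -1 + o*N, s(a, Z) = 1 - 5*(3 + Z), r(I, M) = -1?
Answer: 441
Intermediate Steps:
s(a, Z) = -14 - 5*Z (s(a, Z) = 1 + (-15 - 5*Z) = -14 - 5*Z)
X(N, o) = -1 + N*o
(-6 + X(s(r(-3, -2), 0), -2))**2 = (-6 + (-1 + (-14 - 5*0)*(-2)))**2 = (-6 + (-1 + (-14 + 0)*(-2)))**2 = (-6 + (-1 - 14*(-2)))**2 = (-6 + (-1 + 28))**2 = (-6 + 27)**2 = 21**2 = 441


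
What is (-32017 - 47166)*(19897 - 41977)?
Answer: 1748360640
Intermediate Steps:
(-32017 - 47166)*(19897 - 41977) = -79183*(-22080) = 1748360640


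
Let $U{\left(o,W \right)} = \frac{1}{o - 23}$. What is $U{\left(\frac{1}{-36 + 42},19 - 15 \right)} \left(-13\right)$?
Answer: $\frac{78}{137} \approx 0.56934$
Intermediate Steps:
$U{\left(o,W \right)} = \frac{1}{-23 + o}$
$U{\left(\frac{1}{-36 + 42},19 - 15 \right)} \left(-13\right) = \frac{1}{-23 + \frac{1}{-36 + 42}} \left(-13\right) = \frac{1}{-23 + \frac{1}{6}} \left(-13\right) = \frac{1}{- \frac{137}{6}} \left(-13\right) = \left(- \frac{6}{137}\right) \left(-13\right) = \frac{78}{137}$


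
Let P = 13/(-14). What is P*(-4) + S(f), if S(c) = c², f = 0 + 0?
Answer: 26/7 ≈ 3.7143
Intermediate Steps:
P = -13/14 (P = 13*(-1/14) = -13/14 ≈ -0.92857)
f = 0
P*(-4) + S(f) = -13/14*(-4) + 0² = 26/7 + 0 = 26/7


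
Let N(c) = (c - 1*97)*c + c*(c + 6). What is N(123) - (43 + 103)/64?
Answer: 610007/32 ≈ 19063.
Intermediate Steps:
N(c) = c*(-97 + c) + c*(6 + c) (N(c) = (c - 97)*c + c*(6 + c) = (-97 + c)*c + c*(6 + c) = c*(-97 + c) + c*(6 + c))
N(123) - (43 + 103)/64 = 123*(-91 + 2*123) - (43 + 103)/64 = 123*(-91 + 246) - 146/64 = 123*155 - 1*73/32 = 19065 - 73/32 = 610007/32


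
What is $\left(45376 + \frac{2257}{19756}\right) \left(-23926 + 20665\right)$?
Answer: $- \frac{2923325122893}{19756} \approx -1.4797 \cdot 10^{8}$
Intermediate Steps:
$\left(45376 + \frac{2257}{19756}\right) \left(-23926 + 20665\right) = \left(45376 + 2257 \cdot \frac{1}{19756}\right) \left(-3261\right) = \left(45376 + \frac{2257}{19756}\right) \left(-3261\right) = \frac{896450513}{19756} \left(-3261\right) = - \frac{2923325122893}{19756}$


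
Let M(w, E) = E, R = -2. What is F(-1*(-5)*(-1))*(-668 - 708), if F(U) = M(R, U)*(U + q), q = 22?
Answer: 116960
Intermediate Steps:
F(U) = U*(22 + U) (F(U) = U*(U + 22) = U*(22 + U))
F(-1*(-5)*(-1))*(-668 - 708) = ((-1*(-5)*(-1))*(22 - 1*(-5)*(-1)))*(-668 - 708) = ((5*(-1))*(22 + 5*(-1)))*(-1376) = -5*(22 - 5)*(-1376) = -5*17*(-1376) = -85*(-1376) = 116960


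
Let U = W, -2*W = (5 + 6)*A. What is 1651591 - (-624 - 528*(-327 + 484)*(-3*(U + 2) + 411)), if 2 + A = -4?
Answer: 27018391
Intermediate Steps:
A = -6 (A = -2 - 4 = -6)
W = 33 (W = -(5 + 6)*(-6)/2 = -11*(-6)/2 = -½*(-66) = 33)
U = 33
1651591 - (-624 - 528*(-327 + 484)*(-3*(U + 2) + 411)) = 1651591 - (-624 - 528*(-327 + 484)*(-3*(33 + 2) + 411)) = 1651591 - (-624 - 82896*(-3*35 + 411)) = 1651591 - (-624 - 82896*(-105 + 411)) = 1651591 - (-624 - 82896*306) = 1651591 - (-624 - 528*48042) = 1651591 - (-624 - 25366176) = 1651591 - 1*(-25366800) = 1651591 + 25366800 = 27018391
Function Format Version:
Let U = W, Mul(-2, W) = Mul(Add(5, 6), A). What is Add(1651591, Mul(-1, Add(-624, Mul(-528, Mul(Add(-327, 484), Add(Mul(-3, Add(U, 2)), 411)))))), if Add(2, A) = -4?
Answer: 27018391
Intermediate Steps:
A = -6 (A = Add(-2, -4) = -6)
W = 33 (W = Mul(Rational(-1, 2), Mul(Add(5, 6), -6)) = Mul(Rational(-1, 2), Mul(11, -6)) = Mul(Rational(-1, 2), -66) = 33)
U = 33
Add(1651591, Mul(-1, Add(-624, Mul(-528, Mul(Add(-327, 484), Add(Mul(-3, Add(U, 2)), 411)))))) = Add(1651591, Mul(-1, Add(-624, Mul(-528, Mul(Add(-327, 484), Add(Mul(-3, Add(33, 2)), 411)))))) = Add(1651591, Mul(-1, Add(-624, Mul(-528, Mul(157, Add(Mul(-3, 35), 411)))))) = Add(1651591, Mul(-1, Add(-624, Mul(-528, Mul(157, Add(-105, 411)))))) = Add(1651591, Mul(-1, Add(-624, Mul(-528, Mul(157, 306))))) = Add(1651591, Mul(-1, Add(-624, Mul(-528, 48042)))) = Add(1651591, Mul(-1, Add(-624, -25366176))) = Add(1651591, Mul(-1, -25366800)) = Add(1651591, 25366800) = 27018391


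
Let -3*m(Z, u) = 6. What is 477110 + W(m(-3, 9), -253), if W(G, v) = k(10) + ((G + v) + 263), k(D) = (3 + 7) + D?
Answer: 477138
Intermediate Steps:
m(Z, u) = -2 (m(Z, u) = -1/3*6 = -2)
k(D) = 10 + D
W(G, v) = 283 + G + v (W(G, v) = (10 + 10) + ((G + v) + 263) = 20 + (263 + G + v) = 283 + G + v)
477110 + W(m(-3, 9), -253) = 477110 + (283 - 2 - 253) = 477110 + 28 = 477138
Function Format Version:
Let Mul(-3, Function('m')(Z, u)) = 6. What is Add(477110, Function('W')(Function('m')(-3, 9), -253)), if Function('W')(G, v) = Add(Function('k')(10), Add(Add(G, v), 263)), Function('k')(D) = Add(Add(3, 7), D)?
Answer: 477138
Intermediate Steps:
Function('m')(Z, u) = -2 (Function('m')(Z, u) = Mul(Rational(-1, 3), 6) = -2)
Function('k')(D) = Add(10, D)
Function('W')(G, v) = Add(283, G, v) (Function('W')(G, v) = Add(Add(10, 10), Add(Add(G, v), 263)) = Add(20, Add(263, G, v)) = Add(283, G, v))
Add(477110, Function('W')(Function('m')(-3, 9), -253)) = Add(477110, Add(283, -2, -253)) = Add(477110, 28) = 477138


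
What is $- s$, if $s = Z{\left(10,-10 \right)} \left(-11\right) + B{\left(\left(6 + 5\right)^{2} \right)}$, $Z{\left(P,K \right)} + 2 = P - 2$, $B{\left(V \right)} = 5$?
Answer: $61$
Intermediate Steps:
$Z{\left(P,K \right)} = -4 + P$ ($Z{\left(P,K \right)} = -2 + \left(P - 2\right) = -2 + \left(-2 + P\right) = -4 + P$)
$s = -61$ ($s = \left(-4 + 10\right) \left(-11\right) + 5 = 6 \left(-11\right) + 5 = -66 + 5 = -61$)
$- s = \left(-1\right) \left(-61\right) = 61$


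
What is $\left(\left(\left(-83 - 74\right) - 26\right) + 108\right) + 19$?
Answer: $-56$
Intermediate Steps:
$\left(\left(\left(-83 - 74\right) - 26\right) + 108\right) + 19 = \left(\left(-157 - 26\right) + 108\right) + 19 = \left(-183 + 108\right) + 19 = -75 + 19 = -56$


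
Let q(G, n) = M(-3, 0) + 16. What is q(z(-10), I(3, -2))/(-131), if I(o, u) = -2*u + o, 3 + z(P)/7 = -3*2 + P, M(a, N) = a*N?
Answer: -16/131 ≈ -0.12214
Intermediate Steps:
M(a, N) = N*a
z(P) = -63 + 7*P (z(P) = -21 + 7*(-3*2 + P) = -21 + 7*(-6 + P) = -21 + (-42 + 7*P) = -63 + 7*P)
I(o, u) = o - 2*u
q(G, n) = 16 (q(G, n) = 0*(-3) + 16 = 0 + 16 = 16)
q(z(-10), I(3, -2))/(-131) = 16/(-131) = 16*(-1/131) = -16/131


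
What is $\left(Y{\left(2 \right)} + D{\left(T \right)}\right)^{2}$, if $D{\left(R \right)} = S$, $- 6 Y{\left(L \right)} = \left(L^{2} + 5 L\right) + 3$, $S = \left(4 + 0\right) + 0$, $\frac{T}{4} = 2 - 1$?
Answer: $\frac{49}{36} \approx 1.3611$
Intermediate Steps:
$T = 4$ ($T = 4 \left(2 - 1\right) = 4 \cdot 1 = 4$)
$S = 4$ ($S = 4 + 0 = 4$)
$Y{\left(L \right)} = - \frac{1}{2} - \frac{5 L}{6} - \frac{L^{2}}{6}$ ($Y{\left(L \right)} = - \frac{\left(L^{2} + 5 L\right) + 3}{6} = - \frac{3 + L^{2} + 5 L}{6} = - \frac{1}{2} - \frac{5 L}{6} - \frac{L^{2}}{6}$)
$D{\left(R \right)} = 4$
$\left(Y{\left(2 \right)} + D{\left(T \right)}\right)^{2} = \left(\left(- \frac{1}{2} - \frac{5}{3} - \frac{2^{2}}{6}\right) + 4\right)^{2} = \left(\left(- \frac{1}{2} - \frac{5}{3} - \frac{2}{3}\right) + 4\right)^{2} = \left(- \frac{17}{6} + 4\right)^{2} = \left(\frac{7}{6}\right)^{2} = \frac{49}{36}$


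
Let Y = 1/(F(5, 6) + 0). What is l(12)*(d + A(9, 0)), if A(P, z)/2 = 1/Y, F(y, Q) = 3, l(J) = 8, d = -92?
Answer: -688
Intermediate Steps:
Y = ⅓ (Y = 1/(3 + 0) = 1/3 = ⅓ ≈ 0.33333)
A(P, z) = 6 (A(P, z) = 2/(⅓) = 2*3 = 6)
l(12)*(d + A(9, 0)) = 8*(-92 + 6) = 8*(-86) = -688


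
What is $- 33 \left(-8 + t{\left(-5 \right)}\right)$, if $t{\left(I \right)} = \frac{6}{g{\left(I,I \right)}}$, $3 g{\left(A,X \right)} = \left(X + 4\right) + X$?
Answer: $363$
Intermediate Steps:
$g{\left(A,X \right)} = \frac{4}{3} + \frac{2 X}{3}$ ($g{\left(A,X \right)} = \frac{\left(X + 4\right) + X}{3} = \frac{\left(4 + X\right) + X}{3} = \frac{4 + 2 X}{3} = \frac{4}{3} + \frac{2 X}{3}$)
$t{\left(I \right)} = \frac{6}{\frac{4}{3} + \frac{2 I}{3}}$
$- 33 \left(-8 + t{\left(-5 \right)}\right) = - 33 \left(-8 + \frac{9}{2 - 5}\right) = - 33 \left(-8 + \frac{9}{-3}\right) = - 33 \left(-8 + 9 \left(- \frac{1}{3}\right)\right) = - 33 \left(-8 - 3\right) = \left(-33\right) \left(-11\right) = 363$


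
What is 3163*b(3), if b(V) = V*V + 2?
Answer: 34793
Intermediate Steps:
b(V) = 2 + V² (b(V) = V² + 2 = 2 + V²)
3163*b(3) = 3163*(2 + 3²) = 3163*(2 + 9) = 3163*11 = 34793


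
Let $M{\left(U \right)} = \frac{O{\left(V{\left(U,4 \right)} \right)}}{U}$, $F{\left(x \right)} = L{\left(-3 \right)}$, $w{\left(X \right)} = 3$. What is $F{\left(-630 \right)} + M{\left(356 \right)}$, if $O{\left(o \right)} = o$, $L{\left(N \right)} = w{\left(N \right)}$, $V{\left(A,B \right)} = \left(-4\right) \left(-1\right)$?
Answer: $\frac{268}{89} \approx 3.0112$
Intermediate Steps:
$V{\left(A,B \right)} = 4$
$L{\left(N \right)} = 3$
$F{\left(x \right)} = 3$
$M{\left(U \right)} = \frac{4}{U}$
$F{\left(-630 \right)} + M{\left(356 \right)} = 3 + \frac{4}{356} = 3 + 4 \cdot \frac{1}{356} = 3 + \frac{1}{89} = \frac{268}{89}$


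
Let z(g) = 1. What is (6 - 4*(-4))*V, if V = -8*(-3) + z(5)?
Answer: 550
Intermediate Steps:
V = 25 (V = -8*(-3) + 1 = 24 + 1 = 25)
(6 - 4*(-4))*V = (6 - 4*(-4))*25 = (6 + 16)*25 = 22*25 = 550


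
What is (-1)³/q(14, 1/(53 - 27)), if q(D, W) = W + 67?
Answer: -26/1743 ≈ -0.014917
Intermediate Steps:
q(D, W) = 67 + W
(-1)³/q(14, 1/(53 - 27)) = (-1)³/(67 + 1/(53 - 27)) = -1/(67 + 1/26) = -1/1743/26 = -1*26/1743 = -26/1743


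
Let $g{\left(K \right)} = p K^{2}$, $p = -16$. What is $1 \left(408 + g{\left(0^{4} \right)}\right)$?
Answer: $408$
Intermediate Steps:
$g{\left(K \right)} = - 16 K^{2}$
$1 \left(408 + g{\left(0^{4} \right)}\right) = 1 \left(408 - 16 \left(0^{4}\right)^{2}\right) = 1 \left(408 - 16 \cdot 0^{2}\right) = 1 \left(408 - 0\right) = 1 \left(408 + 0\right) = 1 \cdot 408 = 408$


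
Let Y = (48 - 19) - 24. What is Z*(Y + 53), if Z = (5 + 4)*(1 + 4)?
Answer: 2610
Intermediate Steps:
Y = 5 (Y = 29 - 24 = 5)
Z = 45 (Z = 9*5 = 45)
Z*(Y + 53) = 45*(5 + 53) = 45*58 = 2610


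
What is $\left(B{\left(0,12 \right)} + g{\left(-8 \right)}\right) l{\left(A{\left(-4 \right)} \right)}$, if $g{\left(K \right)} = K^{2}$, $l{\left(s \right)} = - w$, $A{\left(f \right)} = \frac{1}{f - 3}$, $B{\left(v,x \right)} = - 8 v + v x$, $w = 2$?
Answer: $-128$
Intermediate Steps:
$A{\left(f \right)} = \frac{1}{-3 + f}$
$l{\left(s \right)} = -2$ ($l{\left(s \right)} = \left(-1\right) 2 = -2$)
$\left(B{\left(0,12 \right)} + g{\left(-8 \right)}\right) l{\left(A{\left(-4 \right)} \right)} = \left(0 \left(-8 + 12\right) + \left(-8\right)^{2}\right) \left(-2\right) = \left(0 \cdot 4 + 64\right) \left(-2\right) = \left(0 + 64\right) \left(-2\right) = 64 \left(-2\right) = -128$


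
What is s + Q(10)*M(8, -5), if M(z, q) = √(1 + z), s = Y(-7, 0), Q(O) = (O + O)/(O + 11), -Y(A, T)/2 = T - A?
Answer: -78/7 ≈ -11.143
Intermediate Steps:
Y(A, T) = -2*T + 2*A (Y(A, T) = -2*(T - A) = -2*T + 2*A)
Q(O) = 2*O/(11 + O) (Q(O) = (2*O)/(11 + O) = 2*O/(11 + O))
s = -14 (s = -2*0 + 2*(-7) = 0 - 14 = -14)
s + Q(10)*M(8, -5) = -14 + (2*10/(11 + 10))*√(1 + 8) = -14 + (2*10/21)*√9 = -14 + (2*10*(1/21))*3 = -14 + (20/21)*3 = -14 + 20/7 = -78/7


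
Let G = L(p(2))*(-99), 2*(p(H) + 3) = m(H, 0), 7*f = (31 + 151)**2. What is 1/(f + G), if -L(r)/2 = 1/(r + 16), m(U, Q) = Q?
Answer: 13/61714 ≈ 0.00021065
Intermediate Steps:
f = 4732 (f = (31 + 151)**2/7 = (1/7)*182**2 = (1/7)*33124 = 4732)
p(H) = -3 (p(H) = -3 + (1/2)*0 = -3 + 0 = -3)
L(r) = -2/(16 + r) (L(r) = -2/(r + 16) = -2/(16 + r))
G = 198/13 (G = -2/(16 - 3)*(-99) = -2/13*(-99) = 198/13 ≈ 15.231)
1/(f + G) = 1/(4732 + 198/13) = 1/(61714/13) = 13/61714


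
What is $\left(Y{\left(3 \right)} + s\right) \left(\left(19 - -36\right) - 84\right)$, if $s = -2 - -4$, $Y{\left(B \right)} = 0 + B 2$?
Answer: $-232$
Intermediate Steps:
$Y{\left(B \right)} = 2 B$ ($Y{\left(B \right)} = 0 + 2 B = 2 B$)
$s = 2$ ($s = -2 + 4 = 2$)
$\left(Y{\left(3 \right)} + s\right) \left(\left(19 - -36\right) - 84\right) = \left(2 \cdot 3 + 2\right) \left(\left(19 - -36\right) - 84\right) = \left(6 + 2\right) \left(\left(19 + 36\right) - 84\right) = 8 \left(55 - 84\right) = 8 \left(-29\right) = -232$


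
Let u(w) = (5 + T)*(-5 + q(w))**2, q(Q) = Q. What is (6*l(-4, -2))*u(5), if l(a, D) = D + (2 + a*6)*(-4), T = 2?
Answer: 0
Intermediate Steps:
l(a, D) = -8 + D - 24*a (l(a, D) = D + (2 + 6*a)*(-4) = D + (-8 - 24*a) = -8 + D - 24*a)
u(w) = 7*(-5 + w)**2 (u(w) = (5 + 2)*(-5 + w)**2 = 7*(-5 + w)**2)
(6*l(-4, -2))*u(5) = (6*(-8 - 2 - 24*(-4)))*(7*(-5 + 5)**2) = (6*(-8 - 2 + 96))*(7*0**2) = (6*86)*(7*0) = 516*0 = 0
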